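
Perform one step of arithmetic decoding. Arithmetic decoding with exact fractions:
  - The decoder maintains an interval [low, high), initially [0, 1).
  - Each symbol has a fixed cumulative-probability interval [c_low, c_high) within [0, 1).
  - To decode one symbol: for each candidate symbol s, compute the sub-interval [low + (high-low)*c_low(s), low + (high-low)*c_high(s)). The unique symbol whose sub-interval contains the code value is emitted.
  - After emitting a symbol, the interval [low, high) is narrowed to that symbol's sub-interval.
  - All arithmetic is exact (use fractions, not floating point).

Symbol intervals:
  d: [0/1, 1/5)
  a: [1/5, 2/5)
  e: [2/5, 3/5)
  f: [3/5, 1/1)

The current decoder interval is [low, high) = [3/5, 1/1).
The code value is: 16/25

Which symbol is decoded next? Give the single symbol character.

Answer: d

Derivation:
Interval width = high − low = 1/1 − 3/5 = 2/5
Scaled code = (code − low) / width = (16/25 − 3/5) / 2/5 = 1/10
  d: [0/1, 1/5) ← scaled code falls here ✓
  a: [1/5, 2/5) 
  e: [2/5, 3/5) 
  f: [3/5, 1/1) 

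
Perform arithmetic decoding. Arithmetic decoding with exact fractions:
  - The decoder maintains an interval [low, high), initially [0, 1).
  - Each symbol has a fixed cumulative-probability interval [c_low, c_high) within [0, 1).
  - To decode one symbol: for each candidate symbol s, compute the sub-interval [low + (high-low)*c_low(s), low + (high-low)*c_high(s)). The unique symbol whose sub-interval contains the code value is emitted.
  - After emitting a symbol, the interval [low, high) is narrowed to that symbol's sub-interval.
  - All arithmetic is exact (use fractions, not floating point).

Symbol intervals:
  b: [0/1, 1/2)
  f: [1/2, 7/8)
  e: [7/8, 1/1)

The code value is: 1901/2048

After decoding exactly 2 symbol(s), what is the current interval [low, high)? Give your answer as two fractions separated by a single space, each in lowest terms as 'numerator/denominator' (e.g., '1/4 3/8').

Step 1: interval [0/1, 1/1), width = 1/1 - 0/1 = 1/1
  'b': [0/1 + 1/1*0/1, 0/1 + 1/1*1/2) = [0/1, 1/2)
  'f': [0/1 + 1/1*1/2, 0/1 + 1/1*7/8) = [1/2, 7/8)
  'e': [0/1 + 1/1*7/8, 0/1 + 1/1*1/1) = [7/8, 1/1) <- contains code 1901/2048
  emit 'e', narrow to [7/8, 1/1)
Step 2: interval [7/8, 1/1), width = 1/1 - 7/8 = 1/8
  'b': [7/8 + 1/8*0/1, 7/8 + 1/8*1/2) = [7/8, 15/16) <- contains code 1901/2048
  'f': [7/8 + 1/8*1/2, 7/8 + 1/8*7/8) = [15/16, 63/64)
  'e': [7/8 + 1/8*7/8, 7/8 + 1/8*1/1) = [63/64, 1/1)
  emit 'b', narrow to [7/8, 15/16)

Answer: 7/8 15/16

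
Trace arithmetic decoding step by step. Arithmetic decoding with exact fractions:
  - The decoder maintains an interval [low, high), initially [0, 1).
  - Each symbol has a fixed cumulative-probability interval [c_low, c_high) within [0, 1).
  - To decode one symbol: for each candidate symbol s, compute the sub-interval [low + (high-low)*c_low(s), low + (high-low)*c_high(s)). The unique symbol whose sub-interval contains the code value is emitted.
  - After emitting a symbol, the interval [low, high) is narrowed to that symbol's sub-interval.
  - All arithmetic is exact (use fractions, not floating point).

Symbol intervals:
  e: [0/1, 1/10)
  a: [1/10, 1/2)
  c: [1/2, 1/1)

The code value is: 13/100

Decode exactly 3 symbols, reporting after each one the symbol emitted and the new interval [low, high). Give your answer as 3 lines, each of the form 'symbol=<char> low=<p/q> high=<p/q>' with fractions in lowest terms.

Step 1: interval [0/1, 1/1), width = 1/1 - 0/1 = 1/1
  'e': [0/1 + 1/1*0/1, 0/1 + 1/1*1/10) = [0/1, 1/10)
  'a': [0/1 + 1/1*1/10, 0/1 + 1/1*1/2) = [1/10, 1/2) <- contains code 13/100
  'c': [0/1 + 1/1*1/2, 0/1 + 1/1*1/1) = [1/2, 1/1)
  emit 'a', narrow to [1/10, 1/2)
Step 2: interval [1/10, 1/2), width = 1/2 - 1/10 = 2/5
  'e': [1/10 + 2/5*0/1, 1/10 + 2/5*1/10) = [1/10, 7/50) <- contains code 13/100
  'a': [1/10 + 2/5*1/10, 1/10 + 2/5*1/2) = [7/50, 3/10)
  'c': [1/10 + 2/5*1/2, 1/10 + 2/5*1/1) = [3/10, 1/2)
  emit 'e', narrow to [1/10, 7/50)
Step 3: interval [1/10, 7/50), width = 7/50 - 1/10 = 1/25
  'e': [1/10 + 1/25*0/1, 1/10 + 1/25*1/10) = [1/10, 13/125)
  'a': [1/10 + 1/25*1/10, 1/10 + 1/25*1/2) = [13/125, 3/25)
  'c': [1/10 + 1/25*1/2, 1/10 + 1/25*1/1) = [3/25, 7/50) <- contains code 13/100
  emit 'c', narrow to [3/25, 7/50)

Answer: symbol=a low=1/10 high=1/2
symbol=e low=1/10 high=7/50
symbol=c low=3/25 high=7/50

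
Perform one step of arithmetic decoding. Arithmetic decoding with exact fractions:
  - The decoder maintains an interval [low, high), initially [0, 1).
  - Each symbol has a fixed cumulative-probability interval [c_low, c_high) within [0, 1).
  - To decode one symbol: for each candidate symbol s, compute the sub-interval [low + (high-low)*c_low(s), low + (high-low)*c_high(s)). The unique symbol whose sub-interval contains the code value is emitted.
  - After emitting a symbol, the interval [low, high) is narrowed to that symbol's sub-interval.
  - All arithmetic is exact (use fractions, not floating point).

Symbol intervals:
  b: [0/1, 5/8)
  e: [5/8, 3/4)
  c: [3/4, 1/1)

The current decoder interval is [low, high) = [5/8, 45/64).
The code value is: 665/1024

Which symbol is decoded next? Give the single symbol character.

Interval width = high − low = 45/64 − 5/8 = 5/64
Scaled code = (code − low) / width = (665/1024 − 5/8) / 5/64 = 5/16
  b: [0/1, 5/8) ← scaled code falls here ✓
  e: [5/8, 3/4) 
  c: [3/4, 1/1) 

Answer: b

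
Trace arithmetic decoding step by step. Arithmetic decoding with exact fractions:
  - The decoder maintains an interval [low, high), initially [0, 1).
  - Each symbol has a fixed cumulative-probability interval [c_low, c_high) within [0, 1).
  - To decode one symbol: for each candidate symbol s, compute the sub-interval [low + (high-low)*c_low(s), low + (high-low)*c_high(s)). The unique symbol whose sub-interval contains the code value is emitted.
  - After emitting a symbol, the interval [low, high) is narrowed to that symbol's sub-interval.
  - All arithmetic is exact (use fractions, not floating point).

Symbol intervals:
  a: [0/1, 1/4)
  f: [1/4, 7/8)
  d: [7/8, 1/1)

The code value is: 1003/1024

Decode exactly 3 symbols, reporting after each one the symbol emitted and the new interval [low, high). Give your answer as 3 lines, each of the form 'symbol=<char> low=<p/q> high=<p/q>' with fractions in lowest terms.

Step 1: interval [0/1, 1/1), width = 1/1 - 0/1 = 1/1
  'a': [0/1 + 1/1*0/1, 0/1 + 1/1*1/4) = [0/1, 1/4)
  'f': [0/1 + 1/1*1/4, 0/1 + 1/1*7/8) = [1/4, 7/8)
  'd': [0/1 + 1/1*7/8, 0/1 + 1/1*1/1) = [7/8, 1/1) <- contains code 1003/1024
  emit 'd', narrow to [7/8, 1/1)
Step 2: interval [7/8, 1/1), width = 1/1 - 7/8 = 1/8
  'a': [7/8 + 1/8*0/1, 7/8 + 1/8*1/4) = [7/8, 29/32)
  'f': [7/8 + 1/8*1/4, 7/8 + 1/8*7/8) = [29/32, 63/64) <- contains code 1003/1024
  'd': [7/8 + 1/8*7/8, 7/8 + 1/8*1/1) = [63/64, 1/1)
  emit 'f', narrow to [29/32, 63/64)
Step 3: interval [29/32, 63/64), width = 63/64 - 29/32 = 5/64
  'a': [29/32 + 5/64*0/1, 29/32 + 5/64*1/4) = [29/32, 237/256)
  'f': [29/32 + 5/64*1/4, 29/32 + 5/64*7/8) = [237/256, 499/512)
  'd': [29/32 + 5/64*7/8, 29/32 + 5/64*1/1) = [499/512, 63/64) <- contains code 1003/1024
  emit 'd', narrow to [499/512, 63/64)

Answer: symbol=d low=7/8 high=1/1
symbol=f low=29/32 high=63/64
symbol=d low=499/512 high=63/64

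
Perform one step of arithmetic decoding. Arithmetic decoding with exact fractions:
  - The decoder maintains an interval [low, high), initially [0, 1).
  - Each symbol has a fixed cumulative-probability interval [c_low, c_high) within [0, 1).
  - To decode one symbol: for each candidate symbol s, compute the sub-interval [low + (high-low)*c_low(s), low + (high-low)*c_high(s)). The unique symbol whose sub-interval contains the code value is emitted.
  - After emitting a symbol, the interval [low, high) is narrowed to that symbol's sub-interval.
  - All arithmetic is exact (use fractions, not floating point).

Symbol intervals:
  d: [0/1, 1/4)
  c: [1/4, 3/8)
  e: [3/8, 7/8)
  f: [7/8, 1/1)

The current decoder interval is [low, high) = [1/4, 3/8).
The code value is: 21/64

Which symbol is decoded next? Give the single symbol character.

Answer: e

Derivation:
Interval width = high − low = 3/8 − 1/4 = 1/8
Scaled code = (code − low) / width = (21/64 − 1/4) / 1/8 = 5/8
  d: [0/1, 1/4) 
  c: [1/4, 3/8) 
  e: [3/8, 7/8) ← scaled code falls here ✓
  f: [7/8, 1/1) 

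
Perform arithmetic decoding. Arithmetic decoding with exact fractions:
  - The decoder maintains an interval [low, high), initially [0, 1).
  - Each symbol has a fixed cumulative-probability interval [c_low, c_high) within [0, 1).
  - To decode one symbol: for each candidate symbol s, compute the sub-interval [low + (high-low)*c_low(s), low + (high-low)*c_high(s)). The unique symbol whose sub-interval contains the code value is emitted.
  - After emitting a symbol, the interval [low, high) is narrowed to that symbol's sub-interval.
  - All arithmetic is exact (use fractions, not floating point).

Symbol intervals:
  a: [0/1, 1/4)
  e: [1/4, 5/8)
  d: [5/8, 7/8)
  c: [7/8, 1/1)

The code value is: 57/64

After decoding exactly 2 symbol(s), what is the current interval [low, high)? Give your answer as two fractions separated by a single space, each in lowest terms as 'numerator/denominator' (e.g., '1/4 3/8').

Step 1: interval [0/1, 1/1), width = 1/1 - 0/1 = 1/1
  'a': [0/1 + 1/1*0/1, 0/1 + 1/1*1/4) = [0/1, 1/4)
  'e': [0/1 + 1/1*1/4, 0/1 + 1/1*5/8) = [1/4, 5/8)
  'd': [0/1 + 1/1*5/8, 0/1 + 1/1*7/8) = [5/8, 7/8)
  'c': [0/1 + 1/1*7/8, 0/1 + 1/1*1/1) = [7/8, 1/1) <- contains code 57/64
  emit 'c', narrow to [7/8, 1/1)
Step 2: interval [7/8, 1/1), width = 1/1 - 7/8 = 1/8
  'a': [7/8 + 1/8*0/1, 7/8 + 1/8*1/4) = [7/8, 29/32) <- contains code 57/64
  'e': [7/8 + 1/8*1/4, 7/8 + 1/8*5/8) = [29/32, 61/64)
  'd': [7/8 + 1/8*5/8, 7/8 + 1/8*7/8) = [61/64, 63/64)
  'c': [7/8 + 1/8*7/8, 7/8 + 1/8*1/1) = [63/64, 1/1)
  emit 'a', narrow to [7/8, 29/32)

Answer: 7/8 29/32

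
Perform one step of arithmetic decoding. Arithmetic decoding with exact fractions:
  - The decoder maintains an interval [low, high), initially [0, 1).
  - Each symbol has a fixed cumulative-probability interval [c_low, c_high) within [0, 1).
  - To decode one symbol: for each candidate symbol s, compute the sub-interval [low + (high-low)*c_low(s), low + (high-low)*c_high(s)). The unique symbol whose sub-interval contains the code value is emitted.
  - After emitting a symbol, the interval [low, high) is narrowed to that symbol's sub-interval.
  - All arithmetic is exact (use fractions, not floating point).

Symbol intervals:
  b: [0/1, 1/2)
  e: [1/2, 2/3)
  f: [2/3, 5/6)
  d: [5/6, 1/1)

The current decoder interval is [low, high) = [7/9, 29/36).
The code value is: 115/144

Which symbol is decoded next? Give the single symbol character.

Answer: f

Derivation:
Interval width = high − low = 29/36 − 7/9 = 1/36
Scaled code = (code − low) / width = (115/144 − 7/9) / 1/36 = 3/4
  b: [0/1, 1/2) 
  e: [1/2, 2/3) 
  f: [2/3, 5/6) ← scaled code falls here ✓
  d: [5/6, 1/1) 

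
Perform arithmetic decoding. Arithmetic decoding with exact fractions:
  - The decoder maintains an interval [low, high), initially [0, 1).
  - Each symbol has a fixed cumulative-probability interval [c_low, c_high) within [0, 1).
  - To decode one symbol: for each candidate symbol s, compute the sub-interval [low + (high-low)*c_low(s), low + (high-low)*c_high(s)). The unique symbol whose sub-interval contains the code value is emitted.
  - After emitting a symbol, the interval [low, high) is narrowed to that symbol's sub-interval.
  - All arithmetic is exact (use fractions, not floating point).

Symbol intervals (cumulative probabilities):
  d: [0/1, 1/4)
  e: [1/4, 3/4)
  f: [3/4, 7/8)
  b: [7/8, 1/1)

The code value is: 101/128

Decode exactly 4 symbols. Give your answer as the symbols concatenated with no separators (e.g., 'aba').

Step 1: interval [0/1, 1/1), width = 1/1 - 0/1 = 1/1
  'd': [0/1 + 1/1*0/1, 0/1 + 1/1*1/4) = [0/1, 1/4)
  'e': [0/1 + 1/1*1/4, 0/1 + 1/1*3/4) = [1/4, 3/4)
  'f': [0/1 + 1/1*3/4, 0/1 + 1/1*7/8) = [3/4, 7/8) <- contains code 101/128
  'b': [0/1 + 1/1*7/8, 0/1 + 1/1*1/1) = [7/8, 1/1)
  emit 'f', narrow to [3/4, 7/8)
Step 2: interval [3/4, 7/8), width = 7/8 - 3/4 = 1/8
  'd': [3/4 + 1/8*0/1, 3/4 + 1/8*1/4) = [3/4, 25/32)
  'e': [3/4 + 1/8*1/4, 3/4 + 1/8*3/4) = [25/32, 27/32) <- contains code 101/128
  'f': [3/4 + 1/8*3/4, 3/4 + 1/8*7/8) = [27/32, 55/64)
  'b': [3/4 + 1/8*7/8, 3/4 + 1/8*1/1) = [55/64, 7/8)
  emit 'e', narrow to [25/32, 27/32)
Step 3: interval [25/32, 27/32), width = 27/32 - 25/32 = 1/16
  'd': [25/32 + 1/16*0/1, 25/32 + 1/16*1/4) = [25/32, 51/64) <- contains code 101/128
  'e': [25/32 + 1/16*1/4, 25/32 + 1/16*3/4) = [51/64, 53/64)
  'f': [25/32 + 1/16*3/4, 25/32 + 1/16*7/8) = [53/64, 107/128)
  'b': [25/32 + 1/16*7/8, 25/32 + 1/16*1/1) = [107/128, 27/32)
  emit 'd', narrow to [25/32, 51/64)
Step 4: interval [25/32, 51/64), width = 51/64 - 25/32 = 1/64
  'd': [25/32 + 1/64*0/1, 25/32 + 1/64*1/4) = [25/32, 201/256)
  'e': [25/32 + 1/64*1/4, 25/32 + 1/64*3/4) = [201/256, 203/256) <- contains code 101/128
  'f': [25/32 + 1/64*3/4, 25/32 + 1/64*7/8) = [203/256, 407/512)
  'b': [25/32 + 1/64*7/8, 25/32 + 1/64*1/1) = [407/512, 51/64)
  emit 'e', narrow to [201/256, 203/256)

Answer: fede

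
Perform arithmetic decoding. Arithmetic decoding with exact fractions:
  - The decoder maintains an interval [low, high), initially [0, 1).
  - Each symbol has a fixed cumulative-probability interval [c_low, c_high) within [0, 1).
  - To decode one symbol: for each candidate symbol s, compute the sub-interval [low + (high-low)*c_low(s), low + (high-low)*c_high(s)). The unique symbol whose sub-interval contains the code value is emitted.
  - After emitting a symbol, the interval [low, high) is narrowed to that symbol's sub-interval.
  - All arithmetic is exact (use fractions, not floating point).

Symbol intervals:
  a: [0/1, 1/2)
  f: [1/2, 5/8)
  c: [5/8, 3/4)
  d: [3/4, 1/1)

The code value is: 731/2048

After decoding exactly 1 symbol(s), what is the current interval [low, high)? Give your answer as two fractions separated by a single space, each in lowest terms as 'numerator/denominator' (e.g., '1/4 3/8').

Answer: 0/1 1/2

Derivation:
Step 1: interval [0/1, 1/1), width = 1/1 - 0/1 = 1/1
  'a': [0/1 + 1/1*0/1, 0/1 + 1/1*1/2) = [0/1, 1/2) <- contains code 731/2048
  'f': [0/1 + 1/1*1/2, 0/1 + 1/1*5/8) = [1/2, 5/8)
  'c': [0/1 + 1/1*5/8, 0/1 + 1/1*3/4) = [5/8, 3/4)
  'd': [0/1 + 1/1*3/4, 0/1 + 1/1*1/1) = [3/4, 1/1)
  emit 'a', narrow to [0/1, 1/2)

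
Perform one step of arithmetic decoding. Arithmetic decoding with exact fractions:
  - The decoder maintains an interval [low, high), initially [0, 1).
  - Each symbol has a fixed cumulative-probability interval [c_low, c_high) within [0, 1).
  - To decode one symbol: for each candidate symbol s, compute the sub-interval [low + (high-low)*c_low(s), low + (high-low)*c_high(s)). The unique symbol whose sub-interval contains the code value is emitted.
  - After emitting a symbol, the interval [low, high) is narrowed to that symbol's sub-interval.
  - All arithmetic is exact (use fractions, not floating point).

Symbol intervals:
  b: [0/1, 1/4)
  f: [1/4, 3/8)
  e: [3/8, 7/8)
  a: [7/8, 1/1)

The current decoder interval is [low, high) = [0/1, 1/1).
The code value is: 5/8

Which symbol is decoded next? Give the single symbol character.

Interval width = high − low = 1/1 − 0/1 = 1/1
Scaled code = (code − low) / width = (5/8 − 0/1) / 1/1 = 5/8
  b: [0/1, 1/4) 
  f: [1/4, 3/8) 
  e: [3/8, 7/8) ← scaled code falls here ✓
  a: [7/8, 1/1) 

Answer: e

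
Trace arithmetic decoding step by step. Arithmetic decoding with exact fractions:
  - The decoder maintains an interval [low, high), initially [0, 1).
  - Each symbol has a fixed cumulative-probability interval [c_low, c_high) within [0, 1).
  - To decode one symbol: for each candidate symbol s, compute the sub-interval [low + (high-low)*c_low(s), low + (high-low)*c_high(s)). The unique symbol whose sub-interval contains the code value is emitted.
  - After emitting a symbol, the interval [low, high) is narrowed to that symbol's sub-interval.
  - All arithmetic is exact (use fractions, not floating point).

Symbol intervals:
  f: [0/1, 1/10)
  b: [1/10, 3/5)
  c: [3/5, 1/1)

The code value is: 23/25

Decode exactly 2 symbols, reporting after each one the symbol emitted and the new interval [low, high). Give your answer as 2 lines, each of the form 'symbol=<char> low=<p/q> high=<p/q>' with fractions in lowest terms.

Answer: symbol=c low=3/5 high=1/1
symbol=c low=21/25 high=1/1

Derivation:
Step 1: interval [0/1, 1/1), width = 1/1 - 0/1 = 1/1
  'f': [0/1 + 1/1*0/1, 0/1 + 1/1*1/10) = [0/1, 1/10)
  'b': [0/1 + 1/1*1/10, 0/1 + 1/1*3/5) = [1/10, 3/5)
  'c': [0/1 + 1/1*3/5, 0/1 + 1/1*1/1) = [3/5, 1/1) <- contains code 23/25
  emit 'c', narrow to [3/5, 1/1)
Step 2: interval [3/5, 1/1), width = 1/1 - 3/5 = 2/5
  'f': [3/5 + 2/5*0/1, 3/5 + 2/5*1/10) = [3/5, 16/25)
  'b': [3/5 + 2/5*1/10, 3/5 + 2/5*3/5) = [16/25, 21/25)
  'c': [3/5 + 2/5*3/5, 3/5 + 2/5*1/1) = [21/25, 1/1) <- contains code 23/25
  emit 'c', narrow to [21/25, 1/1)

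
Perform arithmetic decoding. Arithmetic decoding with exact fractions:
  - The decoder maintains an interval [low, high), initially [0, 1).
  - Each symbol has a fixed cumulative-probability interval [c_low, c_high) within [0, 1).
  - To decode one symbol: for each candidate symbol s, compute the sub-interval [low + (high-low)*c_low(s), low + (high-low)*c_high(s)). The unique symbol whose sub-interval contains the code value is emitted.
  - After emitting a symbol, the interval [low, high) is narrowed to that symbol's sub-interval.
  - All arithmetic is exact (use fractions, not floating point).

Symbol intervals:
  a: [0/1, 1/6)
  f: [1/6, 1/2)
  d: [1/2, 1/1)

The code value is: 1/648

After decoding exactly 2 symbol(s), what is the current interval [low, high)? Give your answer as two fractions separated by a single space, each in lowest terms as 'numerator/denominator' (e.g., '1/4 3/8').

Step 1: interval [0/1, 1/1), width = 1/1 - 0/1 = 1/1
  'a': [0/1 + 1/1*0/1, 0/1 + 1/1*1/6) = [0/1, 1/6) <- contains code 1/648
  'f': [0/1 + 1/1*1/6, 0/1 + 1/1*1/2) = [1/6, 1/2)
  'd': [0/1 + 1/1*1/2, 0/1 + 1/1*1/1) = [1/2, 1/1)
  emit 'a', narrow to [0/1, 1/6)
Step 2: interval [0/1, 1/6), width = 1/6 - 0/1 = 1/6
  'a': [0/1 + 1/6*0/1, 0/1 + 1/6*1/6) = [0/1, 1/36) <- contains code 1/648
  'f': [0/1 + 1/6*1/6, 0/1 + 1/6*1/2) = [1/36, 1/12)
  'd': [0/1 + 1/6*1/2, 0/1 + 1/6*1/1) = [1/12, 1/6)
  emit 'a', narrow to [0/1, 1/36)

Answer: 0/1 1/36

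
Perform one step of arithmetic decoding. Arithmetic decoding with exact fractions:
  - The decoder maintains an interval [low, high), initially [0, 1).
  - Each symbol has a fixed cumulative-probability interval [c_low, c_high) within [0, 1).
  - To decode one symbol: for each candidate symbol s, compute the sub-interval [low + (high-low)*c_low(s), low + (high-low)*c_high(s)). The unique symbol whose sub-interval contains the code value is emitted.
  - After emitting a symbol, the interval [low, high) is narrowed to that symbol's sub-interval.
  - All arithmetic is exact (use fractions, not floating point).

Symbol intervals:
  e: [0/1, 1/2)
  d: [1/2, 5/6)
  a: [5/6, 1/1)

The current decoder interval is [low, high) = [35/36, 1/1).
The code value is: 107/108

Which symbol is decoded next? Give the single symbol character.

Interval width = high − low = 1/1 − 35/36 = 1/36
Scaled code = (code − low) / width = (107/108 − 35/36) / 1/36 = 2/3
  e: [0/1, 1/2) 
  d: [1/2, 5/6) ← scaled code falls here ✓
  a: [5/6, 1/1) 

Answer: d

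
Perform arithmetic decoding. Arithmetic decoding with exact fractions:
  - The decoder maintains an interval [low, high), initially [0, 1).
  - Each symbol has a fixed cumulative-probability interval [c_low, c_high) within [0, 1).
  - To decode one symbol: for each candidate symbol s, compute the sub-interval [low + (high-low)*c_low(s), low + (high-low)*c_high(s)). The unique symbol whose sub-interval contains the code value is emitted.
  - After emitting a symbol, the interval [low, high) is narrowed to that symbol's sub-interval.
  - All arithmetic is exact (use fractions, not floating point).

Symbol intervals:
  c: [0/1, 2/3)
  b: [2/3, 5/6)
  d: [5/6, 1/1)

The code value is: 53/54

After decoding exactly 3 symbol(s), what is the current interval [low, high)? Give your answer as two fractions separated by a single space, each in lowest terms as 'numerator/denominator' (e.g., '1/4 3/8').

Step 1: interval [0/1, 1/1), width = 1/1 - 0/1 = 1/1
  'c': [0/1 + 1/1*0/1, 0/1 + 1/1*2/3) = [0/1, 2/3)
  'b': [0/1 + 1/1*2/3, 0/1 + 1/1*5/6) = [2/3, 5/6)
  'd': [0/1 + 1/1*5/6, 0/1 + 1/1*1/1) = [5/6, 1/1) <- contains code 53/54
  emit 'd', narrow to [5/6, 1/1)
Step 2: interval [5/6, 1/1), width = 1/1 - 5/6 = 1/6
  'c': [5/6 + 1/6*0/1, 5/6 + 1/6*2/3) = [5/6, 17/18)
  'b': [5/6 + 1/6*2/3, 5/6 + 1/6*5/6) = [17/18, 35/36)
  'd': [5/6 + 1/6*5/6, 5/6 + 1/6*1/1) = [35/36, 1/1) <- contains code 53/54
  emit 'd', narrow to [35/36, 1/1)
Step 3: interval [35/36, 1/1), width = 1/1 - 35/36 = 1/36
  'c': [35/36 + 1/36*0/1, 35/36 + 1/36*2/3) = [35/36, 107/108) <- contains code 53/54
  'b': [35/36 + 1/36*2/3, 35/36 + 1/36*5/6) = [107/108, 215/216)
  'd': [35/36 + 1/36*5/6, 35/36 + 1/36*1/1) = [215/216, 1/1)
  emit 'c', narrow to [35/36, 107/108)

Answer: 35/36 107/108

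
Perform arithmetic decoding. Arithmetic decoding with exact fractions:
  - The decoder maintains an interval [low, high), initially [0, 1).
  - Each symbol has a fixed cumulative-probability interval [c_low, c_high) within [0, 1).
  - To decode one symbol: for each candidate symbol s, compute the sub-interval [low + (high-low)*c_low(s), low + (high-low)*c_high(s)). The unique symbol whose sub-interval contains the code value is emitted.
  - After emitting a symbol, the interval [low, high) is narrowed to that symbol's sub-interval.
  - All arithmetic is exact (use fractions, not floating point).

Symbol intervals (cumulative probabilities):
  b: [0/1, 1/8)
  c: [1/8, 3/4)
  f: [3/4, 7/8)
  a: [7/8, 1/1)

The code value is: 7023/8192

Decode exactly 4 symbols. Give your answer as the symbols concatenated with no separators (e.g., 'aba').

Answer: fffa

Derivation:
Step 1: interval [0/1, 1/1), width = 1/1 - 0/1 = 1/1
  'b': [0/1 + 1/1*0/1, 0/1 + 1/1*1/8) = [0/1, 1/8)
  'c': [0/1 + 1/1*1/8, 0/1 + 1/1*3/4) = [1/8, 3/4)
  'f': [0/1 + 1/1*3/4, 0/1 + 1/1*7/8) = [3/4, 7/8) <- contains code 7023/8192
  'a': [0/1 + 1/1*7/8, 0/1 + 1/1*1/1) = [7/8, 1/1)
  emit 'f', narrow to [3/4, 7/8)
Step 2: interval [3/4, 7/8), width = 7/8 - 3/4 = 1/8
  'b': [3/4 + 1/8*0/1, 3/4 + 1/8*1/8) = [3/4, 49/64)
  'c': [3/4 + 1/8*1/8, 3/4 + 1/8*3/4) = [49/64, 27/32)
  'f': [3/4 + 1/8*3/4, 3/4 + 1/8*7/8) = [27/32, 55/64) <- contains code 7023/8192
  'a': [3/4 + 1/8*7/8, 3/4 + 1/8*1/1) = [55/64, 7/8)
  emit 'f', narrow to [27/32, 55/64)
Step 3: interval [27/32, 55/64), width = 55/64 - 27/32 = 1/64
  'b': [27/32 + 1/64*0/1, 27/32 + 1/64*1/8) = [27/32, 433/512)
  'c': [27/32 + 1/64*1/8, 27/32 + 1/64*3/4) = [433/512, 219/256)
  'f': [27/32 + 1/64*3/4, 27/32 + 1/64*7/8) = [219/256, 439/512) <- contains code 7023/8192
  'a': [27/32 + 1/64*7/8, 27/32 + 1/64*1/1) = [439/512, 55/64)
  emit 'f', narrow to [219/256, 439/512)
Step 4: interval [219/256, 439/512), width = 439/512 - 219/256 = 1/512
  'b': [219/256 + 1/512*0/1, 219/256 + 1/512*1/8) = [219/256, 3505/4096)
  'c': [219/256 + 1/512*1/8, 219/256 + 1/512*3/4) = [3505/4096, 1755/2048)
  'f': [219/256 + 1/512*3/4, 219/256 + 1/512*7/8) = [1755/2048, 3511/4096)
  'a': [219/256 + 1/512*7/8, 219/256 + 1/512*1/1) = [3511/4096, 439/512) <- contains code 7023/8192
  emit 'a', narrow to [3511/4096, 439/512)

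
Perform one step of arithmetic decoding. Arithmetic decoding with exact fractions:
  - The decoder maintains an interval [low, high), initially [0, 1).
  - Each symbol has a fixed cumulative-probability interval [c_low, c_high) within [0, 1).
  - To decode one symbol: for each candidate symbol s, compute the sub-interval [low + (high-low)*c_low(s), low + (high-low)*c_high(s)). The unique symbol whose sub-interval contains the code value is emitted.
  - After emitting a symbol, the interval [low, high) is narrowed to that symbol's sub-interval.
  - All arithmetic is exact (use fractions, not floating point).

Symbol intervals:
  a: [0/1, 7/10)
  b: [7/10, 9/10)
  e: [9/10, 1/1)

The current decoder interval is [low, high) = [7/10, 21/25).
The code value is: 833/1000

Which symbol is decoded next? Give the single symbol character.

Answer: e

Derivation:
Interval width = high − low = 21/25 − 7/10 = 7/50
Scaled code = (code − low) / width = (833/1000 − 7/10) / 7/50 = 19/20
  a: [0/1, 7/10) 
  b: [7/10, 9/10) 
  e: [9/10, 1/1) ← scaled code falls here ✓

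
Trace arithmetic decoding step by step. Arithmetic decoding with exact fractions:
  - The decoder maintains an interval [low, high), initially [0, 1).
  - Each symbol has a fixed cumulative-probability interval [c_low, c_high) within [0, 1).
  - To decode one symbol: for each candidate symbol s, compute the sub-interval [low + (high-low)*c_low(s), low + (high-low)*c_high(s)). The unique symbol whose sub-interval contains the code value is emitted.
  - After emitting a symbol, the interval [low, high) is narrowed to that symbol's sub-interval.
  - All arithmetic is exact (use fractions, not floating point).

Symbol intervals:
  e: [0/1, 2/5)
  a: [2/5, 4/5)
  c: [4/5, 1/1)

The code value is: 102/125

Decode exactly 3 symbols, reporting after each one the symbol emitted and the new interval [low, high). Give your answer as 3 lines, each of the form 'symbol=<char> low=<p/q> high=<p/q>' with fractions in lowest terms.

Answer: symbol=c low=4/5 high=1/1
symbol=e low=4/5 high=22/25
symbol=e low=4/5 high=104/125

Derivation:
Step 1: interval [0/1, 1/1), width = 1/1 - 0/1 = 1/1
  'e': [0/1 + 1/1*0/1, 0/1 + 1/1*2/5) = [0/1, 2/5)
  'a': [0/1 + 1/1*2/5, 0/1 + 1/1*4/5) = [2/5, 4/5)
  'c': [0/1 + 1/1*4/5, 0/1 + 1/1*1/1) = [4/5, 1/1) <- contains code 102/125
  emit 'c', narrow to [4/5, 1/1)
Step 2: interval [4/5, 1/1), width = 1/1 - 4/5 = 1/5
  'e': [4/5 + 1/5*0/1, 4/5 + 1/5*2/5) = [4/5, 22/25) <- contains code 102/125
  'a': [4/5 + 1/5*2/5, 4/5 + 1/5*4/5) = [22/25, 24/25)
  'c': [4/5 + 1/5*4/5, 4/5 + 1/5*1/1) = [24/25, 1/1)
  emit 'e', narrow to [4/5, 22/25)
Step 3: interval [4/5, 22/25), width = 22/25 - 4/5 = 2/25
  'e': [4/5 + 2/25*0/1, 4/5 + 2/25*2/5) = [4/5, 104/125) <- contains code 102/125
  'a': [4/5 + 2/25*2/5, 4/5 + 2/25*4/5) = [104/125, 108/125)
  'c': [4/5 + 2/25*4/5, 4/5 + 2/25*1/1) = [108/125, 22/25)
  emit 'e', narrow to [4/5, 104/125)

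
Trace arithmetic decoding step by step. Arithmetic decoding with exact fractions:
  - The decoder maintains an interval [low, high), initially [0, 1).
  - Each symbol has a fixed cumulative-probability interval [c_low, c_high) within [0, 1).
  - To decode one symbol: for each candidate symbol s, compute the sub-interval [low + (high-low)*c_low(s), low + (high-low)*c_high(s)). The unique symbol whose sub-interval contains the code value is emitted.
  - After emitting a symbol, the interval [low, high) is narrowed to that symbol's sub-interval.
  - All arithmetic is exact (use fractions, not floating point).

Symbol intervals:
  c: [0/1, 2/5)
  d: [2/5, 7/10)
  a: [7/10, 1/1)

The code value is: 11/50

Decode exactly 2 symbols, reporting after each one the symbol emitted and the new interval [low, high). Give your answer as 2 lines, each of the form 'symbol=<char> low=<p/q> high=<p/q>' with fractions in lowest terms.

Answer: symbol=c low=0/1 high=2/5
symbol=d low=4/25 high=7/25

Derivation:
Step 1: interval [0/1, 1/1), width = 1/1 - 0/1 = 1/1
  'c': [0/1 + 1/1*0/1, 0/1 + 1/1*2/5) = [0/1, 2/5) <- contains code 11/50
  'd': [0/1 + 1/1*2/5, 0/1 + 1/1*7/10) = [2/5, 7/10)
  'a': [0/1 + 1/1*7/10, 0/1 + 1/1*1/1) = [7/10, 1/1)
  emit 'c', narrow to [0/1, 2/5)
Step 2: interval [0/1, 2/5), width = 2/5 - 0/1 = 2/5
  'c': [0/1 + 2/5*0/1, 0/1 + 2/5*2/5) = [0/1, 4/25)
  'd': [0/1 + 2/5*2/5, 0/1 + 2/5*7/10) = [4/25, 7/25) <- contains code 11/50
  'a': [0/1 + 2/5*7/10, 0/1 + 2/5*1/1) = [7/25, 2/5)
  emit 'd', narrow to [4/25, 7/25)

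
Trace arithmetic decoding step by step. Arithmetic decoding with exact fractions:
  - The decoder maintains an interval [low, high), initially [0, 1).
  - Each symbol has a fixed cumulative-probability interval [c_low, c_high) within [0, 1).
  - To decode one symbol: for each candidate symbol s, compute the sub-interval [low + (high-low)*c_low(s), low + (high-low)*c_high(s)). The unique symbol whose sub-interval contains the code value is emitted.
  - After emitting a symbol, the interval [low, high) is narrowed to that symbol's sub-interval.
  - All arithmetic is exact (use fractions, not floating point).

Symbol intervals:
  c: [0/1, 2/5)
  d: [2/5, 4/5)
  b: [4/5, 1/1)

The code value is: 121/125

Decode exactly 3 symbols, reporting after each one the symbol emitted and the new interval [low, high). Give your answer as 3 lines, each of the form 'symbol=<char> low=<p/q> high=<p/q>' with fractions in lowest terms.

Answer: symbol=b low=4/5 high=1/1
symbol=b low=24/25 high=1/1
symbol=c low=24/25 high=122/125

Derivation:
Step 1: interval [0/1, 1/1), width = 1/1 - 0/1 = 1/1
  'c': [0/1 + 1/1*0/1, 0/1 + 1/1*2/5) = [0/1, 2/5)
  'd': [0/1 + 1/1*2/5, 0/1 + 1/1*4/5) = [2/5, 4/5)
  'b': [0/1 + 1/1*4/5, 0/1 + 1/1*1/1) = [4/5, 1/1) <- contains code 121/125
  emit 'b', narrow to [4/5, 1/1)
Step 2: interval [4/5, 1/1), width = 1/1 - 4/5 = 1/5
  'c': [4/5 + 1/5*0/1, 4/5 + 1/5*2/5) = [4/5, 22/25)
  'd': [4/5 + 1/5*2/5, 4/5 + 1/5*4/5) = [22/25, 24/25)
  'b': [4/5 + 1/5*4/5, 4/5 + 1/5*1/1) = [24/25, 1/1) <- contains code 121/125
  emit 'b', narrow to [24/25, 1/1)
Step 3: interval [24/25, 1/1), width = 1/1 - 24/25 = 1/25
  'c': [24/25 + 1/25*0/1, 24/25 + 1/25*2/5) = [24/25, 122/125) <- contains code 121/125
  'd': [24/25 + 1/25*2/5, 24/25 + 1/25*4/5) = [122/125, 124/125)
  'b': [24/25 + 1/25*4/5, 24/25 + 1/25*1/1) = [124/125, 1/1)
  emit 'c', narrow to [24/25, 122/125)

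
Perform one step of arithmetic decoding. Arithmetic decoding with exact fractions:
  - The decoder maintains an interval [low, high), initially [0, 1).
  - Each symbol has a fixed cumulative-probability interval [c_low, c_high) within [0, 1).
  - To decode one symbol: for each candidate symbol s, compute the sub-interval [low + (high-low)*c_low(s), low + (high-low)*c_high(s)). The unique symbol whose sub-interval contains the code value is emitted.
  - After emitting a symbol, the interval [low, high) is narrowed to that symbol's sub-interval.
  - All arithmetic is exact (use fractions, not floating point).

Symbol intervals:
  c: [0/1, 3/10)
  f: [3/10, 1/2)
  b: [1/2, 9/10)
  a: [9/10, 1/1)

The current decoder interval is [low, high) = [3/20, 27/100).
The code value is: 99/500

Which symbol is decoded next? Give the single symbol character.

Interval width = high − low = 27/100 − 3/20 = 3/25
Scaled code = (code − low) / width = (99/500 − 3/20) / 3/25 = 2/5
  c: [0/1, 3/10) 
  f: [3/10, 1/2) ← scaled code falls here ✓
  b: [1/2, 9/10) 
  a: [9/10, 1/1) 

Answer: f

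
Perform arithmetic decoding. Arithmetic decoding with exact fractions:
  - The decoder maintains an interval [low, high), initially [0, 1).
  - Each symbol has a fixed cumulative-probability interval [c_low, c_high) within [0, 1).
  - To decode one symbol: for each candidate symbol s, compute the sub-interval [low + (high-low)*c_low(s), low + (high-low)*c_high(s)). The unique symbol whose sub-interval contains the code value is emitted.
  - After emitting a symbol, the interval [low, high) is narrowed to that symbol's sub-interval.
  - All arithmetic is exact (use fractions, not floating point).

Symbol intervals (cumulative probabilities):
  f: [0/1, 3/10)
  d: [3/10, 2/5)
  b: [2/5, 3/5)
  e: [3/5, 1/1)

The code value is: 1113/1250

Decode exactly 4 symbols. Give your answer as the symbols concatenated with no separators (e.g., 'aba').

Step 1: interval [0/1, 1/1), width = 1/1 - 0/1 = 1/1
  'f': [0/1 + 1/1*0/1, 0/1 + 1/1*3/10) = [0/1, 3/10)
  'd': [0/1 + 1/1*3/10, 0/1 + 1/1*2/5) = [3/10, 2/5)
  'b': [0/1 + 1/1*2/5, 0/1 + 1/1*3/5) = [2/5, 3/5)
  'e': [0/1 + 1/1*3/5, 0/1 + 1/1*1/1) = [3/5, 1/1) <- contains code 1113/1250
  emit 'e', narrow to [3/5, 1/1)
Step 2: interval [3/5, 1/1), width = 1/1 - 3/5 = 2/5
  'f': [3/5 + 2/5*0/1, 3/5 + 2/5*3/10) = [3/5, 18/25)
  'd': [3/5 + 2/5*3/10, 3/5 + 2/5*2/5) = [18/25, 19/25)
  'b': [3/5 + 2/5*2/5, 3/5 + 2/5*3/5) = [19/25, 21/25)
  'e': [3/5 + 2/5*3/5, 3/5 + 2/5*1/1) = [21/25, 1/1) <- contains code 1113/1250
  emit 'e', narrow to [21/25, 1/1)
Step 3: interval [21/25, 1/1), width = 1/1 - 21/25 = 4/25
  'f': [21/25 + 4/25*0/1, 21/25 + 4/25*3/10) = [21/25, 111/125)
  'd': [21/25 + 4/25*3/10, 21/25 + 4/25*2/5) = [111/125, 113/125) <- contains code 1113/1250
  'b': [21/25 + 4/25*2/5, 21/25 + 4/25*3/5) = [113/125, 117/125)
  'e': [21/25 + 4/25*3/5, 21/25 + 4/25*1/1) = [117/125, 1/1)
  emit 'd', narrow to [111/125, 113/125)
Step 4: interval [111/125, 113/125), width = 113/125 - 111/125 = 2/125
  'f': [111/125 + 2/125*0/1, 111/125 + 2/125*3/10) = [111/125, 558/625) <- contains code 1113/1250
  'd': [111/125 + 2/125*3/10, 111/125 + 2/125*2/5) = [558/625, 559/625)
  'b': [111/125 + 2/125*2/5, 111/125 + 2/125*3/5) = [559/625, 561/625)
  'e': [111/125 + 2/125*3/5, 111/125 + 2/125*1/1) = [561/625, 113/125)
  emit 'f', narrow to [111/125, 558/625)

Answer: eedf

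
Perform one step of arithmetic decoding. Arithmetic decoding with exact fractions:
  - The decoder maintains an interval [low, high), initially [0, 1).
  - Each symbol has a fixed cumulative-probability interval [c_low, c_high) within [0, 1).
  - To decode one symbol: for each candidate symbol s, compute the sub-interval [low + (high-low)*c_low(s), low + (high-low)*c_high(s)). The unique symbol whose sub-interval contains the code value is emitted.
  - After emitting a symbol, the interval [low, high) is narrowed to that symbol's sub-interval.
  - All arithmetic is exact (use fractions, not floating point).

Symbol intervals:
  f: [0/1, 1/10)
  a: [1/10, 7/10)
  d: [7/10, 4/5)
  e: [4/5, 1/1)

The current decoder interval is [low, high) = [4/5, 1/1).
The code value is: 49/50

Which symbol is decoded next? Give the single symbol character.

Answer: e

Derivation:
Interval width = high − low = 1/1 − 4/5 = 1/5
Scaled code = (code − low) / width = (49/50 − 4/5) / 1/5 = 9/10
  f: [0/1, 1/10) 
  a: [1/10, 7/10) 
  d: [7/10, 4/5) 
  e: [4/5, 1/1) ← scaled code falls here ✓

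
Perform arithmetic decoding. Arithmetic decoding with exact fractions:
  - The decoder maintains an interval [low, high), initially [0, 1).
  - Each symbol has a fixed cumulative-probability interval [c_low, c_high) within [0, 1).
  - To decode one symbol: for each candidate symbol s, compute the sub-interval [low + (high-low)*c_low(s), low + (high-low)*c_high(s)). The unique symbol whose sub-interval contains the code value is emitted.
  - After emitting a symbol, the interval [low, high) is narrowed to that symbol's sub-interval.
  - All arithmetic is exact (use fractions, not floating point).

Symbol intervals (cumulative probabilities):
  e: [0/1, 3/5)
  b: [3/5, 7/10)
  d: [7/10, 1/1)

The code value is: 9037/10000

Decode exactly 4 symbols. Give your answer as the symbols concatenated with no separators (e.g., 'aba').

Step 1: interval [0/1, 1/1), width = 1/1 - 0/1 = 1/1
  'e': [0/1 + 1/1*0/1, 0/1 + 1/1*3/5) = [0/1, 3/5)
  'b': [0/1 + 1/1*3/5, 0/1 + 1/1*7/10) = [3/5, 7/10)
  'd': [0/1 + 1/1*7/10, 0/1 + 1/1*1/1) = [7/10, 1/1) <- contains code 9037/10000
  emit 'd', narrow to [7/10, 1/1)
Step 2: interval [7/10, 1/1), width = 1/1 - 7/10 = 3/10
  'e': [7/10 + 3/10*0/1, 7/10 + 3/10*3/5) = [7/10, 22/25)
  'b': [7/10 + 3/10*3/5, 7/10 + 3/10*7/10) = [22/25, 91/100) <- contains code 9037/10000
  'd': [7/10 + 3/10*7/10, 7/10 + 3/10*1/1) = [91/100, 1/1)
  emit 'b', narrow to [22/25, 91/100)
Step 3: interval [22/25, 91/100), width = 91/100 - 22/25 = 3/100
  'e': [22/25 + 3/100*0/1, 22/25 + 3/100*3/5) = [22/25, 449/500)
  'b': [22/25 + 3/100*3/5, 22/25 + 3/100*7/10) = [449/500, 901/1000)
  'd': [22/25 + 3/100*7/10, 22/25 + 3/100*1/1) = [901/1000, 91/100) <- contains code 9037/10000
  emit 'd', narrow to [901/1000, 91/100)
Step 4: interval [901/1000, 91/100), width = 91/100 - 901/1000 = 9/1000
  'e': [901/1000 + 9/1000*0/1, 901/1000 + 9/1000*3/5) = [901/1000, 1133/1250) <- contains code 9037/10000
  'b': [901/1000 + 9/1000*3/5, 901/1000 + 9/1000*7/10) = [1133/1250, 9073/10000)
  'd': [901/1000 + 9/1000*7/10, 901/1000 + 9/1000*1/1) = [9073/10000, 91/100)
  emit 'e', narrow to [901/1000, 1133/1250)

Answer: dbde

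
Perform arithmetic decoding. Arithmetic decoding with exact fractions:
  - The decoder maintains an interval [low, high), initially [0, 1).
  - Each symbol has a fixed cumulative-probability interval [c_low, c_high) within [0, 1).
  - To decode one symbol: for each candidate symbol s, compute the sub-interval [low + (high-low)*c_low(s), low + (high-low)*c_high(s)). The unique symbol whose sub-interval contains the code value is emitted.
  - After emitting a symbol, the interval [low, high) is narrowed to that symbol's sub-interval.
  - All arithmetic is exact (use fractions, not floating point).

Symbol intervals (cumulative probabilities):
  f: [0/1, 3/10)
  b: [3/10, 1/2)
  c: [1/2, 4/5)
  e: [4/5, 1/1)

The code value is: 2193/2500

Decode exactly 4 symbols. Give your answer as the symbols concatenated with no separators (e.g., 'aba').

Answer: ebbc

Derivation:
Step 1: interval [0/1, 1/1), width = 1/1 - 0/1 = 1/1
  'f': [0/1 + 1/1*0/1, 0/1 + 1/1*3/10) = [0/1, 3/10)
  'b': [0/1 + 1/1*3/10, 0/1 + 1/1*1/2) = [3/10, 1/2)
  'c': [0/1 + 1/1*1/2, 0/1 + 1/1*4/5) = [1/2, 4/5)
  'e': [0/1 + 1/1*4/5, 0/1 + 1/1*1/1) = [4/5, 1/1) <- contains code 2193/2500
  emit 'e', narrow to [4/5, 1/1)
Step 2: interval [4/5, 1/1), width = 1/1 - 4/5 = 1/5
  'f': [4/5 + 1/5*0/1, 4/5 + 1/5*3/10) = [4/5, 43/50)
  'b': [4/5 + 1/5*3/10, 4/5 + 1/5*1/2) = [43/50, 9/10) <- contains code 2193/2500
  'c': [4/5 + 1/5*1/2, 4/5 + 1/5*4/5) = [9/10, 24/25)
  'e': [4/5 + 1/5*4/5, 4/5 + 1/5*1/1) = [24/25, 1/1)
  emit 'b', narrow to [43/50, 9/10)
Step 3: interval [43/50, 9/10), width = 9/10 - 43/50 = 1/25
  'f': [43/50 + 1/25*0/1, 43/50 + 1/25*3/10) = [43/50, 109/125)
  'b': [43/50 + 1/25*3/10, 43/50 + 1/25*1/2) = [109/125, 22/25) <- contains code 2193/2500
  'c': [43/50 + 1/25*1/2, 43/50 + 1/25*4/5) = [22/25, 223/250)
  'e': [43/50 + 1/25*4/5, 43/50 + 1/25*1/1) = [223/250, 9/10)
  emit 'b', narrow to [109/125, 22/25)
Step 4: interval [109/125, 22/25), width = 22/25 - 109/125 = 1/125
  'f': [109/125 + 1/125*0/1, 109/125 + 1/125*3/10) = [109/125, 1093/1250)
  'b': [109/125 + 1/125*3/10, 109/125 + 1/125*1/2) = [1093/1250, 219/250)
  'c': [109/125 + 1/125*1/2, 109/125 + 1/125*4/5) = [219/250, 549/625) <- contains code 2193/2500
  'e': [109/125 + 1/125*4/5, 109/125 + 1/125*1/1) = [549/625, 22/25)
  emit 'c', narrow to [219/250, 549/625)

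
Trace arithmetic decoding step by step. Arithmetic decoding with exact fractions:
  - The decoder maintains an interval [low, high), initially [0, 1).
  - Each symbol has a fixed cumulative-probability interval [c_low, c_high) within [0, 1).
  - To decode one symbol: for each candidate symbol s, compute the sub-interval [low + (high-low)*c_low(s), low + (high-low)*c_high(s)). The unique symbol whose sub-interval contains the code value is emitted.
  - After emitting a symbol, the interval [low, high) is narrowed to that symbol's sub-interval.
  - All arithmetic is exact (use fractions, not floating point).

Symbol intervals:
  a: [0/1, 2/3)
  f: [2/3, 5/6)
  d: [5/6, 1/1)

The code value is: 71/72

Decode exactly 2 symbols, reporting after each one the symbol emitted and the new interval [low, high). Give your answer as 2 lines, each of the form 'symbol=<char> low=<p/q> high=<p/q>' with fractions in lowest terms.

Step 1: interval [0/1, 1/1), width = 1/1 - 0/1 = 1/1
  'a': [0/1 + 1/1*0/1, 0/1 + 1/1*2/3) = [0/1, 2/3)
  'f': [0/1 + 1/1*2/3, 0/1 + 1/1*5/6) = [2/3, 5/6)
  'd': [0/1 + 1/1*5/6, 0/1 + 1/1*1/1) = [5/6, 1/1) <- contains code 71/72
  emit 'd', narrow to [5/6, 1/1)
Step 2: interval [5/6, 1/1), width = 1/1 - 5/6 = 1/6
  'a': [5/6 + 1/6*0/1, 5/6 + 1/6*2/3) = [5/6, 17/18)
  'f': [5/6 + 1/6*2/3, 5/6 + 1/6*5/6) = [17/18, 35/36)
  'd': [5/6 + 1/6*5/6, 5/6 + 1/6*1/1) = [35/36, 1/1) <- contains code 71/72
  emit 'd', narrow to [35/36, 1/1)

Answer: symbol=d low=5/6 high=1/1
symbol=d low=35/36 high=1/1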